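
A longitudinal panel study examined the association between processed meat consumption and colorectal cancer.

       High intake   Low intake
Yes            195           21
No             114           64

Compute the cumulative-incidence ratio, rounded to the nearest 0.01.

2.55

Reading the table with exposure as columns: a = 195 (High intake, case), b = 114 (High intake, non-case), c = 21 (Low intake, case), d = 64.
Risk in exposed = 195/309 = 0.63107; risk in unexposed = 21/85 = 0.24706.
RR = 0.63107 / 0.24706 = 2.55432
The risk among the exposed is 2.55 times that among the unexposed.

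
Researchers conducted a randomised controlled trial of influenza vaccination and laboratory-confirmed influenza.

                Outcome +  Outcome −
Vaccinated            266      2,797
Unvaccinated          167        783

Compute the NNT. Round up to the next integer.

12

Risk in treated group = 266/3063 = 0.08684; risk in control = 167/950 = 0.17579.
Absolute risk reduction = 0.17579 − 0.08684 = 0.08895
NNT = 1 / ARR = 1 / 0.08895 = 11.243 → round up → 12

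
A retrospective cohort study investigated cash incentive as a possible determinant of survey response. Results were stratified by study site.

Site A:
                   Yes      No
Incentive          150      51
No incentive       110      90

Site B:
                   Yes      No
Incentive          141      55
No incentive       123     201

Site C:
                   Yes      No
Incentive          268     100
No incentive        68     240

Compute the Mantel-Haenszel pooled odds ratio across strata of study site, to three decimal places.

4.947

OR_MH = Σ(aᵢdᵢ/nᵢ) / Σ(bᵢcᵢ/nᵢ), where nᵢ is the stratum total.
Stratum 1 (Site A): n = 401; a·d/n = 150·90/401 = 33.6658; b·c/n = 51·110/401 = 13.9900
Stratum 2 (Site B): n = 520; a·d/n = 141·201/520 = 54.5019; b·c/n = 55·123/520 = 13.0096
Stratum 3 (Site C): n = 676; a·d/n = 268·240/676 = 95.1479; b·c/n = 100·68/676 = 10.0592
OR_MH = (33.6658 + 54.5019 + 95.1479) / (13.9900 + 13.0096 + 10.0592) = 183.3157 / 37.0588 = 4.94662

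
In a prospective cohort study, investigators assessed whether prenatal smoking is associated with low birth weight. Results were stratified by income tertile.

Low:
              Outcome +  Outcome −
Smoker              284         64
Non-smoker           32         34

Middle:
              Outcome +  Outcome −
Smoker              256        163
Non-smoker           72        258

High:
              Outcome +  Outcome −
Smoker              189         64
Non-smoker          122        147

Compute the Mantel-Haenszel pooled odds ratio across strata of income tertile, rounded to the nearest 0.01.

4.63

OR_MH = Σ(aᵢdᵢ/nᵢ) / Σ(bᵢcᵢ/nᵢ), where nᵢ is the stratum total.
Stratum 1 (Low): n = 414; a·d/n = 284·34/414 = 23.3237; b·c/n = 64·32/414 = 4.9469
Stratum 2 (Middle): n = 749; a·d/n = 256·258/749 = 88.1816; b·c/n = 163·72/749 = 15.6689
Stratum 3 (High): n = 522; a·d/n = 189·147/522 = 53.2241; b·c/n = 64·122/522 = 14.9579
OR_MH = (23.3237 + 88.1816 + 53.2241) / (4.9469 + 15.6689 + 14.9579) = 164.7294 / 35.5736 = 4.63066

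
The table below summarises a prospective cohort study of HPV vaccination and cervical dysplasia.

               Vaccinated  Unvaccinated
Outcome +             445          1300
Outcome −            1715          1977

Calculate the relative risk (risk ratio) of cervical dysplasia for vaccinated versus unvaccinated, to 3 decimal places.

Reading the table with exposure as columns: a = 445 (Vaccinated, case), b = 1715 (Vaccinated, non-case), c = 1300 (Unvaccinated, case), d = 1977.
Risk in exposed = 445/2160 = 0.20602; risk in unexposed = 1300/3277 = 0.39670.
RR = 0.20602 / 0.39670 = 0.51933
The risk is 48% lower among the exposed than among the unexposed.

0.519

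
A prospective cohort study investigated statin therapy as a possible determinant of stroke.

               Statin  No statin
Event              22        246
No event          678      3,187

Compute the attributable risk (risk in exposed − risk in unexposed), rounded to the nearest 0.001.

-0.040

Reading the table with exposure as columns: a = 22 (Statin, case), b = 678 (Statin, non-case), c = 246 (No statin, case), d = 3187.
Risk in exposed = 22/700 = 0.031429; risk in unexposed = 246/3433 = 0.071657.
Risk difference = 0.031429 − 0.071657 = -0.040229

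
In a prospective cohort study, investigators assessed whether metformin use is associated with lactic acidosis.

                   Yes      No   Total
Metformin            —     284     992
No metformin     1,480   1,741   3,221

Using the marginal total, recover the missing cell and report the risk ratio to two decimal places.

1.55

The missing cell is in the exposed row: 992 − 284 = 708.
So a = 708, b = 284, c = 1480, d = 1741.
RR = [a/(a+b)] / [c/(c+d)] = (708/992) / (1480/3221) = 0.71371/0.45948 = 1.55328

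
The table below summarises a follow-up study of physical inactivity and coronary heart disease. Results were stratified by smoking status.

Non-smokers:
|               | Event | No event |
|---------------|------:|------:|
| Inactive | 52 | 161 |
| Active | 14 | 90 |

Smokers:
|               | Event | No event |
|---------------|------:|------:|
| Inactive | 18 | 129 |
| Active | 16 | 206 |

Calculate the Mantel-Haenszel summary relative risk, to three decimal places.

RR_MH = Σ(aᵢ·n₀ᵢ/nᵢ) / Σ(cᵢ·n₁ᵢ/nᵢ), with n₁ᵢ = aᵢ+bᵢ (exposed), n₀ᵢ = cᵢ+dᵢ (unexposed), nᵢ = n₁ᵢ+n₀ᵢ.
Stratum 1 (Non-smokers): n₁ = 213, n₀ = 104, n = 317; a·n₀/n = 52·104/317 = 17.0599; c·n₁/n = 14·213/317 = 9.4069
Stratum 2 (Smokers): n₁ = 147, n₀ = 222, n = 369; a·n₀/n = 18·222/369 = 10.8293; c·n₁/n = 16·147/369 = 6.3740
RR_MH = (17.0599 + 10.8293) / (9.4069 + 6.3740) = 27.8892 / 15.7809 = 1.76727

1.767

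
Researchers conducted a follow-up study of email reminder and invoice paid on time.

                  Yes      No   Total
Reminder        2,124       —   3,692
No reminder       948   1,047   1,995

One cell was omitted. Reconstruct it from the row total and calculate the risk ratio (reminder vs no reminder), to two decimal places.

The missing cell is in the exposed row: 3692 − 2124 = 1568.
So a = 2124, b = 1568, c = 948, d = 1047.
RR = [a/(a+b)] / [c/(c+d)] = (2124/3692) / (948/1995) = 0.57530/0.47519 = 1.21067

1.21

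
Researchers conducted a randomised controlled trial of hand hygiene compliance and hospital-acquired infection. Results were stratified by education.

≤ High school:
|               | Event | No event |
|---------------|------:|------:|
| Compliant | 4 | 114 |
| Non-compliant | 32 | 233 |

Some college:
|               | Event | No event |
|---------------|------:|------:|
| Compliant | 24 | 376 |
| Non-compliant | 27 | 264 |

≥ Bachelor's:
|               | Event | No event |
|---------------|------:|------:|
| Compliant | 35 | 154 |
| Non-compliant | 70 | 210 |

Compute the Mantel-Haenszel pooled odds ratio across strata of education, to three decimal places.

0.578

OR_MH = Σ(aᵢdᵢ/nᵢ) / Σ(bᵢcᵢ/nᵢ), where nᵢ is the stratum total.
Stratum 1 (≤ High school): n = 383; a·d/n = 4·233/383 = 2.4334; b·c/n = 114·32/383 = 9.5248
Stratum 2 (Some college): n = 691; a·d/n = 24·264/691 = 9.1693; b·c/n = 376·27/691 = 14.6918
Stratum 3 (≥ Bachelor's): n = 469; a·d/n = 35·210/469 = 15.6716; b·c/n = 154·70/469 = 22.9851
OR_MH = (2.4334 + 9.1693 + 15.6716) / (9.5248 + 14.6918 + 22.9851) = 27.2744 / 47.2016 = 0.57783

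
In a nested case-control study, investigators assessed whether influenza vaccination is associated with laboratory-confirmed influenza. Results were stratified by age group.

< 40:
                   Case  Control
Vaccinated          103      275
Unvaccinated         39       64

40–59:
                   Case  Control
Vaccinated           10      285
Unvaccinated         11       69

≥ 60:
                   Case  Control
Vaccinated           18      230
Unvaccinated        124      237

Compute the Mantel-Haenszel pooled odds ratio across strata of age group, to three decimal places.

OR_MH = Σ(aᵢdᵢ/nᵢ) / Σ(bᵢcᵢ/nᵢ), where nᵢ is the stratum total.
Stratum 1 (< 40): n = 481; a·d/n = 103·64/481 = 13.7048; b·c/n = 275·39/481 = 22.2973
Stratum 2 (40–59): n = 375; a·d/n = 10·69/375 = 1.8400; b·c/n = 285·11/375 = 8.3600
Stratum 3 (≥ 60): n = 609; a·d/n = 18·237/609 = 7.0049; b·c/n = 230·124/609 = 46.8309
OR_MH = (13.7048 + 1.8400 + 7.0049) / (22.2973 + 8.3600 + 46.8309) = 22.5497 / 77.4882 = 0.29101

0.291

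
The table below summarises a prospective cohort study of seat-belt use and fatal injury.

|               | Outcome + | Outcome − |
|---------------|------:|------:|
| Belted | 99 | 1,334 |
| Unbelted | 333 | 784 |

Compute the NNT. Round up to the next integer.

5

Risk in treated group = 99/1433 = 0.06909; risk in control = 333/1117 = 0.29812.
Absolute risk reduction = 0.29812 − 0.06909 = 0.22903
NNT = 1 / ARR = 1 / 0.22903 = 4.366 → round up → 5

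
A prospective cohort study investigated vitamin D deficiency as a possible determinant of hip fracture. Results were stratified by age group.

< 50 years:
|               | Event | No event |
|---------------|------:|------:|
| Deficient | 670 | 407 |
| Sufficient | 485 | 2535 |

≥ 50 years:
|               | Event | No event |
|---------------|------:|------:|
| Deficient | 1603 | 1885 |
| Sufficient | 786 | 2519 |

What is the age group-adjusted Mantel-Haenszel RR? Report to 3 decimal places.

2.398

RR_MH = Σ(aᵢ·n₀ᵢ/nᵢ) / Σ(cᵢ·n₁ᵢ/nᵢ), with n₁ᵢ = aᵢ+bᵢ (exposed), n₀ᵢ = cᵢ+dᵢ (unexposed), nᵢ = n₁ᵢ+n₀ᵢ.
Stratum 1 (< 50 years): n₁ = 1077, n₀ = 3020, n = 4097; a·n₀/n = 670·3020/4097 = 493.8736; c·n₁/n = 485·1077/4097 = 127.4945
Stratum 2 (≥ 50 years): n₁ = 3488, n₀ = 3305, n = 6793; a·n₀/n = 1603·3305/6793 = 779.9080; c·n₁/n = 786·3488/6793 = 403.5872
RR_MH = (493.8736 + 779.9080) / (127.4945 + 403.5872) = 1273.7816 / 531.0817 = 2.39847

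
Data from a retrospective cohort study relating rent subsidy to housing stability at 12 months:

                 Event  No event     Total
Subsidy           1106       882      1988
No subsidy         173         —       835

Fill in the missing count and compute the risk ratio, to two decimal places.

2.69

The missing cell is in the unexposed row: 835 − 173 = 662.
So a = 1106, b = 882, c = 173, d = 662.
RR = [a/(a+b)] / [c/(c+d)] = (1106/1988) / (173/835) = 0.55634/0.20719 = 2.68522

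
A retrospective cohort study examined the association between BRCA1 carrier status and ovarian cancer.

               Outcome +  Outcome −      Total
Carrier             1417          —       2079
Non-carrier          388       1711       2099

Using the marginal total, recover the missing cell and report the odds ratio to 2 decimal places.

9.44

The missing cell is in the exposed row: 2079 − 1417 = 662.
So a = 1417, b = 662, c = 388, d = 1711.
OR = (a·d)/(b·c) = (1417 × 1711) / (662 × 388) = 2424487 / 256856 = 9.43909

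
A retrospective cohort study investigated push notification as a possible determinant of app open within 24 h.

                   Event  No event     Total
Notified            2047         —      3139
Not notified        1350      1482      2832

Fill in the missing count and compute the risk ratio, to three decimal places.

1.368

The missing cell is in the exposed row: 3139 − 2047 = 1092.
So a = 2047, b = 1092, c = 1350, d = 1482.
RR = [a/(a+b)] / [c/(c+d)] = (2047/3139) / (1350/2832) = 0.65212/0.47669 = 1.36800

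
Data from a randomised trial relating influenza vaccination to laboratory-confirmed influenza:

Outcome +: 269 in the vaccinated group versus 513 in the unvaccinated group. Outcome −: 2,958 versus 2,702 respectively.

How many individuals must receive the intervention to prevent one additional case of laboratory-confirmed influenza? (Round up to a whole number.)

Risk in treated group = 269/3227 = 0.08336; risk in control = 513/3215 = 0.15956.
Absolute risk reduction = 0.15956 − 0.08336 = 0.07621
NNT = 1 / ARR = 1 / 0.07621 = 13.122 → round up → 14

14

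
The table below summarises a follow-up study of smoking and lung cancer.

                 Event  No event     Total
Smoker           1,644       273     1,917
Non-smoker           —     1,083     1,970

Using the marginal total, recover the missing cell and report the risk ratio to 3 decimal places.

The missing cell is in the unexposed row: 1970 − 1083 = 887.
So a = 1644, b = 273, c = 887, d = 1083.
RR = [a/(a+b)] / [c/(c+d)] = (1644/1917) / (887/1970) = 0.85759/0.45025 = 1.90468

1.905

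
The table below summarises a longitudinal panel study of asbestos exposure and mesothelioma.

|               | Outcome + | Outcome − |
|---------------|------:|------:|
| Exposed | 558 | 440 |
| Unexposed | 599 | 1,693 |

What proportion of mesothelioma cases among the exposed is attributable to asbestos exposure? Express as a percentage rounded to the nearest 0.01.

53.26

Cells: a = 558, b = 440, c = 599, d = 1693.
Risk in exposed = 558/998 = 0.55912; risk in unexposed = 599/2292 = 0.26134.
RR = 0.55912/0.26134 = 2.13940
AR% = (RR − 1)/RR × 100 = (2.13940 − 1)/2.13940 × 100 = 53.2579%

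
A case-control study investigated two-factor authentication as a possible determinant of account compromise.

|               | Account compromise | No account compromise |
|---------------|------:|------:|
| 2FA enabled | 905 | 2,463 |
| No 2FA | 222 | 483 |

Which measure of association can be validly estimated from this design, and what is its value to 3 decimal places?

Cells: a = 905, b = 2463, c = 222, d = 483.
This is a case-control study: participants were sampled on outcome status, so risks in the source population cannot be estimated directly — relative risk is not valid here. The odds ratio is the appropriate measure.
OR = (a·d)/(b·c) = (905 × 483) / (2463 × 222) = 437115 / 546786 = 0.79943

0.799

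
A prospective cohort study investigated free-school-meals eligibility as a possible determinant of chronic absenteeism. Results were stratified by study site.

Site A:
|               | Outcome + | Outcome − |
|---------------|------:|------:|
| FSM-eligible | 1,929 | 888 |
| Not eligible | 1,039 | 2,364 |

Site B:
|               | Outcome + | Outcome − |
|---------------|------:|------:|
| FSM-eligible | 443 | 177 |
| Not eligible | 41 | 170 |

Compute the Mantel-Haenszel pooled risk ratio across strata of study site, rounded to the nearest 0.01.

2.33

RR_MH = Σ(aᵢ·n₀ᵢ/nᵢ) / Σ(cᵢ·n₁ᵢ/nᵢ), with n₁ᵢ = aᵢ+bᵢ (exposed), n₀ᵢ = cᵢ+dᵢ (unexposed), nᵢ = n₁ᵢ+n₀ᵢ.
Stratum 1 (Site A): n₁ = 2817, n₀ = 3403, n = 6220; a·n₀/n = 1929·3403/6220 = 1055.3677; c·n₁/n = 1039·2817/6220 = 470.5568
Stratum 2 (Site B): n₁ = 620, n₀ = 211, n = 831; a·n₀/n = 443·211/831 = 112.4826; c·n₁/n = 41·620/831 = 30.5897
RR_MH = (1055.3677 + 112.4826) / (470.5568 + 30.5897) = 1167.8502 / 501.1464 = 2.33036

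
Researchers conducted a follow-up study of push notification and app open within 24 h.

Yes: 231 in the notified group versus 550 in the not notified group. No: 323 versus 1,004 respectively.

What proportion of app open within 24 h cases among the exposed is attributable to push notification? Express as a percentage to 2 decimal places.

From the description: a = 231, b = 323, c = 550, d = 1004.
Risk in exposed = 231/554 = 0.41697; risk in unexposed = 550/1554 = 0.35393.
RR = 0.41697/0.35393 = 1.17812
AR% = (RR − 1)/RR × 100 = (1.17812 − 1)/1.17812 × 100 = 15.1192%

15.12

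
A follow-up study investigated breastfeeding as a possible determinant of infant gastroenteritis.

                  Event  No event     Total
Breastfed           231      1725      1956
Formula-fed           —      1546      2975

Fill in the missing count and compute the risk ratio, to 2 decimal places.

0.25

The missing cell is in the unexposed row: 2975 − 1546 = 1429.
So a = 231, b = 1725, c = 1429, d = 1546.
RR = [a/(a+b)] / [c/(c+d)] = (231/1956) / (1429/2975) = 0.11810/0.48034 = 0.24587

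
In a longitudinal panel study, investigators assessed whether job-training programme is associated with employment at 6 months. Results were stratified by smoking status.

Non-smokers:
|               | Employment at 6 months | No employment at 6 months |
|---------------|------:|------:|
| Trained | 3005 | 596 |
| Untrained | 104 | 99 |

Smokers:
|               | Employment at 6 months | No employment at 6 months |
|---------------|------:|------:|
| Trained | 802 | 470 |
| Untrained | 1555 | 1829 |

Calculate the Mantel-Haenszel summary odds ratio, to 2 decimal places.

2.27

OR_MH = Σ(aᵢdᵢ/nᵢ) / Σ(bᵢcᵢ/nᵢ), where nᵢ is the stratum total.
Stratum 1 (Non-smokers): n = 3804; a·d/n = 3005·99/3804 = 78.2058; b·c/n = 596·104/3804 = 16.2944
Stratum 2 (Smokers): n = 4656; a·d/n = 802·1829/4656 = 315.0468; b·c/n = 470·1555/4656 = 156.9695
OR_MH = (78.2058 + 315.0468) / (16.2944 + 156.9695) = 393.2527 / 173.2639 = 2.26967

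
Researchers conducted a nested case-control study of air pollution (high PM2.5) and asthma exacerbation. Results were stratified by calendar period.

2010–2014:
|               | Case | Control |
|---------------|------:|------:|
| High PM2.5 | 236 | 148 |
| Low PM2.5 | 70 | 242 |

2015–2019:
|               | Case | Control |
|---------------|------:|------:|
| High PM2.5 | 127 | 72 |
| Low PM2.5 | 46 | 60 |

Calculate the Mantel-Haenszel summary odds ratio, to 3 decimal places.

4.158

OR_MH = Σ(aᵢdᵢ/nᵢ) / Σ(bᵢcᵢ/nᵢ), where nᵢ is the stratum total.
Stratum 1 (2010–2014): n = 696; a·d/n = 236·242/696 = 82.0575; b·c/n = 148·70/696 = 14.8851
Stratum 2 (2015–2019): n = 305; a·d/n = 127·60/305 = 24.9836; b·c/n = 72·46/305 = 10.8590
OR_MH = (82.0575 + 24.9836) / (14.8851 + 10.8590) = 107.0411 / 25.7441 = 4.15789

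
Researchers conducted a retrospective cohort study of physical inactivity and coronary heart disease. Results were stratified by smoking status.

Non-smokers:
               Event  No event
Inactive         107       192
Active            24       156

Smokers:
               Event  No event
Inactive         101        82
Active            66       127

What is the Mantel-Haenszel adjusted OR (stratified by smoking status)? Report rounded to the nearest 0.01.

OR_MH = Σ(aᵢdᵢ/nᵢ) / Σ(bᵢcᵢ/nᵢ), where nᵢ is the stratum total.
Stratum 1 (Non-smokers): n = 479; a·d/n = 107·156/479 = 34.8476; b·c/n = 192·24/479 = 9.6200
Stratum 2 (Smokers): n = 376; a·d/n = 101·127/376 = 34.1144; b·c/n = 82·66/376 = 14.3936
OR_MH = (34.8476 + 34.1144) / (9.6200 + 14.3936) = 68.9620 / 24.0137 = 2.87178

2.87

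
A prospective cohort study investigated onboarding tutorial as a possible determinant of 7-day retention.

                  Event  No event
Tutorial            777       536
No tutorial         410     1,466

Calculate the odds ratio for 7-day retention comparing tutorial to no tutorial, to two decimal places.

5.18

Cells: a = 777, b = 536, c = 410, d = 1466.
OR = (a·d)/(b·c) = (777 × 1466) / (536 × 410) = 1139082 / 219760 = 5.18330
The odds of 7-day retention are about 5.18 times as high in the tutorial group.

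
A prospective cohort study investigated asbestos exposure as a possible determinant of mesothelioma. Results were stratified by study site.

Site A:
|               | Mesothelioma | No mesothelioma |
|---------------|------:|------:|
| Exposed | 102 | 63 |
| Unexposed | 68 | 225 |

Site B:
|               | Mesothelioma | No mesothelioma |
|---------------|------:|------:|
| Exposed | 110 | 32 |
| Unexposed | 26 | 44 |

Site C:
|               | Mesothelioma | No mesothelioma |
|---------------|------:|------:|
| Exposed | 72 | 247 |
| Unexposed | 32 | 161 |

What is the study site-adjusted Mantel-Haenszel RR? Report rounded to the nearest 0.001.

RR_MH = Σ(aᵢ·n₀ᵢ/nᵢ) / Σ(cᵢ·n₁ᵢ/nᵢ), with n₁ᵢ = aᵢ+bᵢ (exposed), n₀ᵢ = cᵢ+dᵢ (unexposed), nᵢ = n₁ᵢ+n₀ᵢ.
Stratum 1 (Site A): n₁ = 165, n₀ = 293, n = 458; a·n₀/n = 102·293/458 = 65.2533; c·n₁/n = 68·165/458 = 24.4978
Stratum 2 (Site B): n₁ = 142, n₀ = 70, n = 212; a·n₀/n = 110·70/212 = 36.3208; c·n₁/n = 26·142/212 = 17.4151
Stratum 3 (Site C): n₁ = 319, n₀ = 193, n = 512; a·n₀/n = 72·193/512 = 27.1406; c·n₁/n = 32·319/512 = 19.9375
RR_MH = (65.2533 + 36.3208 + 27.1406) / (24.4978 + 17.4151 + 19.9375) = 128.7147 / 61.8504 = 2.08106

2.081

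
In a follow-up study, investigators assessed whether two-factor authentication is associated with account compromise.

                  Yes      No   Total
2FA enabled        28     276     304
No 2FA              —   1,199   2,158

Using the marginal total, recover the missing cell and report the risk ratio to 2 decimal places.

The missing cell is in the unexposed row: 2158 − 1199 = 959.
So a = 28, b = 276, c = 959, d = 1199.
RR = [a/(a+b)] / [c/(c+d)] = (28/304) / (959/2158) = 0.09211/0.44439 = 0.20726

0.21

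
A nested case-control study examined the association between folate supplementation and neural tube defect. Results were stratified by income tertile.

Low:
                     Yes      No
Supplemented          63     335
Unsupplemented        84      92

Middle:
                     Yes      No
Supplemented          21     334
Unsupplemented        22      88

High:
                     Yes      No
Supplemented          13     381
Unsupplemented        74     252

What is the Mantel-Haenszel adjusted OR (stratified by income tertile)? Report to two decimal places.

OR_MH = Σ(aᵢdᵢ/nᵢ) / Σ(bᵢcᵢ/nᵢ), where nᵢ is the stratum total.
Stratum 1 (Low): n = 574; a·d/n = 63·92/574 = 10.0976; b·c/n = 335·84/574 = 49.0244
Stratum 2 (Middle): n = 465; a·d/n = 21·88/465 = 3.9742; b·c/n = 334·22/465 = 15.8022
Stratum 3 (High): n = 720; a·d/n = 13·252/720 = 4.5500; b·c/n = 381·74/720 = 39.1583
OR_MH = (10.0976 + 3.9742 + 4.5500) / (49.0244 + 15.8022 + 39.1583) = 18.6218 / 103.9849 = 0.17908

0.18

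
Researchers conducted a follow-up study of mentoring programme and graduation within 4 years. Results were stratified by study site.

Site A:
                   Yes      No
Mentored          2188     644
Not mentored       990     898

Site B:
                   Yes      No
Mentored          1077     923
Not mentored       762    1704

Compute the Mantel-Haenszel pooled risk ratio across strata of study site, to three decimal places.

RR_MH = Σ(aᵢ·n₀ᵢ/nᵢ) / Σ(cᵢ·n₁ᵢ/nᵢ), with n₁ᵢ = aᵢ+bᵢ (exposed), n₀ᵢ = cᵢ+dᵢ (unexposed), nᵢ = n₁ᵢ+n₀ᵢ.
Stratum 1 (Site A): n₁ = 2832, n₀ = 1888, n = 4720; a·n₀/n = 2188·1888/4720 = 875.2000; c·n₁/n = 990·2832/4720 = 594.0000
Stratum 2 (Site B): n₁ = 2000, n₀ = 2466, n = 4466; a·n₀/n = 1077·2466/4466 = 594.6892; c·n₁/n = 762·2000/4466 = 341.2450
RR_MH = (875.2000 + 594.6892) / (594.0000 + 341.2450) = 1469.8892 / 935.2450 = 1.57166

1.572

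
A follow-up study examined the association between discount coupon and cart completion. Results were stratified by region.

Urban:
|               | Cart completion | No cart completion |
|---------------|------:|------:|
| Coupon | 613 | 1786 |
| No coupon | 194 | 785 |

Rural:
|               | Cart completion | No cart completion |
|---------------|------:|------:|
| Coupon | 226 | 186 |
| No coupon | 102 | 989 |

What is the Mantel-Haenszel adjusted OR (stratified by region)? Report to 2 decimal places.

2.53

OR_MH = Σ(aᵢdᵢ/nᵢ) / Σ(bᵢcᵢ/nᵢ), where nᵢ is the stratum total.
Stratum 1 (Urban): n = 3378; a·d/n = 613·785/3378 = 142.4526; b·c/n = 1786·194/3378 = 102.5708
Stratum 2 (Rural): n = 1503; a·d/n = 226·989/1503 = 148.7119; b·c/n = 186·102/1503 = 12.6228
OR_MH = (142.4526 + 148.7119) / (102.5708 + 12.6228) = 291.1645 / 115.1935 = 2.52761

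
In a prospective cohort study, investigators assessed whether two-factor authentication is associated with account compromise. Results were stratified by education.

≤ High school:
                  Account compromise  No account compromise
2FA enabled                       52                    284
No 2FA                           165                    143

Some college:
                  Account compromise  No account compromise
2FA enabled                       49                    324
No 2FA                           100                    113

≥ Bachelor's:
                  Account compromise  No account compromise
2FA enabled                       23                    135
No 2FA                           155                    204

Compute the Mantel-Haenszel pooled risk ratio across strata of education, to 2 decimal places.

0.30

RR_MH = Σ(aᵢ·n₀ᵢ/nᵢ) / Σ(cᵢ·n₁ᵢ/nᵢ), with n₁ᵢ = aᵢ+bᵢ (exposed), n₀ᵢ = cᵢ+dᵢ (unexposed), nᵢ = n₁ᵢ+n₀ᵢ.
Stratum 1 (≤ High school): n₁ = 336, n₀ = 308, n = 644; a·n₀/n = 52·308/644 = 24.8696; c·n₁/n = 165·336/644 = 86.0870
Stratum 2 (Some college): n₁ = 373, n₀ = 213, n = 586; a·n₀/n = 49·213/586 = 17.8106; c·n₁/n = 100·373/586 = 63.6519
Stratum 3 (≥ Bachelor's): n₁ = 158, n₀ = 359, n = 517; a·n₀/n = 23·359/517 = 15.9710; c·n₁/n = 155·158/517 = 47.3694
RR_MH = (24.8696 + 17.8106 + 15.9710) / (86.0870 + 63.6519 + 47.3694) = 58.6511 / 197.1083 = 0.29756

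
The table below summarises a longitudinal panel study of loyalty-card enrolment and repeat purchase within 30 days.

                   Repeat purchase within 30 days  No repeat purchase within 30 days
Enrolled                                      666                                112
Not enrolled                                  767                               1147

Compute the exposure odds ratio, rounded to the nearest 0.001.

Cells: a = 666, b = 112, c = 767, d = 1147.
OR = (a·d)/(b·c) = (666 × 1147) / (112 × 767) = 763902 / 85904 = 8.89251
The odds of repeat purchase within 30 days are about 8.89 times as high in the enrolled group.

8.893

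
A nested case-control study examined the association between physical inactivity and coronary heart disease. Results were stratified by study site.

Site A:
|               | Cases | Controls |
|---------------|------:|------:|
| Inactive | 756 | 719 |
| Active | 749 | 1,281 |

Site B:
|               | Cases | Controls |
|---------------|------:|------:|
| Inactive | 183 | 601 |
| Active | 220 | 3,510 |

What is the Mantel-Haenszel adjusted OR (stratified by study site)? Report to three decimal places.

2.288

OR_MH = Σ(aᵢdᵢ/nᵢ) / Σ(bᵢcᵢ/nᵢ), where nᵢ is the stratum total.
Stratum 1 (Site A): n = 3505; a·d/n = 756·1281/3505 = 276.3013; b·c/n = 719·749/3505 = 153.6465
Stratum 2 (Site B): n = 4514; a·d/n = 183·3510/4514 = 142.2973; b·c/n = 601·220/4514 = 29.2911
OR_MH = (276.3013 + 142.2973) / (153.6465 + 29.2911) = 418.5986 / 182.9376 = 2.28820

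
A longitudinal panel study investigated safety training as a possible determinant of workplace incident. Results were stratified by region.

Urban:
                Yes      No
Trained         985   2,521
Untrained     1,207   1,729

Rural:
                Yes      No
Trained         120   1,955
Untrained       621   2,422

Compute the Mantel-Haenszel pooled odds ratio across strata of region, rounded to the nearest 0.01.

0.45

OR_MH = Σ(aᵢdᵢ/nᵢ) / Σ(bᵢcᵢ/nᵢ), where nᵢ is the stratum total.
Stratum 1 (Urban): n = 6442; a·d/n = 985·1729/6442 = 264.3690; b·c/n = 2521·1207/6442 = 472.3451
Stratum 2 (Rural): n = 5118; a·d/n = 120·2422/5118 = 56.7878; b·c/n = 1955·621/5118 = 237.2128
OR_MH = (264.3690 + 56.7878) / (472.3451 + 237.2128) = 321.1568 / 709.5579 = 0.45262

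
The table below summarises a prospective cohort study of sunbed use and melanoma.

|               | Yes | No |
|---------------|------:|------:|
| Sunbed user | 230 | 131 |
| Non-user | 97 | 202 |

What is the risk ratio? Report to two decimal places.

1.96

Cells: a = 230, b = 131, c = 97, d = 202.
Risk in exposed = 230/361 = 0.63712; risk in unexposed = 97/299 = 0.32441.
RR = 0.63712 / 0.32441 = 1.96390
The risk among the exposed is 1.96 times that among the unexposed.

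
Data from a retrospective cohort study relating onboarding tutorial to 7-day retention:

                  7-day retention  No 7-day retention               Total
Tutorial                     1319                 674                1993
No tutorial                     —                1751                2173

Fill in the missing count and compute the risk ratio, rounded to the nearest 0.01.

3.41

The missing cell is in the unexposed row: 2173 − 1751 = 422.
So a = 1319, b = 674, c = 422, d = 1751.
RR = [a/(a+b)] / [c/(c+d)] = (1319/1993) / (422/2173) = 0.66182/0.19420 = 3.40788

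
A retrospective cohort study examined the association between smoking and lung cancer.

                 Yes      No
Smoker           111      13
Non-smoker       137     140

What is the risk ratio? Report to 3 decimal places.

Cells: a = 111, b = 13, c = 137, d = 140.
Risk in exposed = 111/124 = 0.89516; risk in unexposed = 137/277 = 0.49458.
RR = 0.89516 / 0.49458 = 1.80992
The risk among the exposed is 1.81 times that among the unexposed.

1.810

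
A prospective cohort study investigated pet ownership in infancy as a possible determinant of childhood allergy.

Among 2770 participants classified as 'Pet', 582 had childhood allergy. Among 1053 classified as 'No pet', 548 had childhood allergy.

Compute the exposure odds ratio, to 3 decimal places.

0.245

From the description: a = 582, b = 2188, c = 548, d = 505.
OR = (a·d)/(b·c) = (582 × 505) / (2188 × 548) = 293910 / 1199024 = 0.24512
Exposure is associated with lower odds of childhood allergy (OR = 0.25 < 1).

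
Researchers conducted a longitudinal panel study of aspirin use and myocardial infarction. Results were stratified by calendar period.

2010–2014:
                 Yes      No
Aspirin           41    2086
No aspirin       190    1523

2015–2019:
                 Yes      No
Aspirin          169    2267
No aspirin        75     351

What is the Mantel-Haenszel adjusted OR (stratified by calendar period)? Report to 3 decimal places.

0.227

OR_MH = Σ(aᵢdᵢ/nᵢ) / Σ(bᵢcᵢ/nᵢ), where nᵢ is the stratum total.
Stratum 1 (2010–2014): n = 3840; a·d/n = 41·1523/3840 = 16.2612; b·c/n = 2086·190/3840 = 103.2135
Stratum 2 (2015–2019): n = 2862; a·d/n = 169·351/2862 = 20.7264; b·c/n = 2267·75/2862 = 59.4078
OR_MH = (16.2612 + 20.7264) / (103.2135 + 59.4078) = 36.9876 / 162.6213 = 0.22745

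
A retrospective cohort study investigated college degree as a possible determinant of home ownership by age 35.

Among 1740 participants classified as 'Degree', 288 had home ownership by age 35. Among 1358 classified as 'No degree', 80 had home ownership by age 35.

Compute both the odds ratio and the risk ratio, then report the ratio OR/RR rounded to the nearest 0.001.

From the description: a = 288, b = 1452, c = 80, d = 1278.
OR = (288·1278)/(1452·80) = 368064/116160 = 3.16860
Risk in exposed = 288/1740 = 0.16552; risk in unexposed = 80/1358 = 0.05891; RR = 2.80966
OR/RR = 3.16860 / 2.80966 = 1.12775
The outcome is not rare, so the OR lies further from 1 than the RR.

1.128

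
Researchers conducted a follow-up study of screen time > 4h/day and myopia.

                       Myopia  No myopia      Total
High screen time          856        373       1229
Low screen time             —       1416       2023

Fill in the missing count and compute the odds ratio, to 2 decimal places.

The missing cell is in the unexposed row: 2023 − 1416 = 607.
So a = 856, b = 373, c = 607, d = 1416.
OR = (a·d)/(b·c) = (856 × 1416) / (373 × 607) = 1212096 / 226411 = 5.35352

5.35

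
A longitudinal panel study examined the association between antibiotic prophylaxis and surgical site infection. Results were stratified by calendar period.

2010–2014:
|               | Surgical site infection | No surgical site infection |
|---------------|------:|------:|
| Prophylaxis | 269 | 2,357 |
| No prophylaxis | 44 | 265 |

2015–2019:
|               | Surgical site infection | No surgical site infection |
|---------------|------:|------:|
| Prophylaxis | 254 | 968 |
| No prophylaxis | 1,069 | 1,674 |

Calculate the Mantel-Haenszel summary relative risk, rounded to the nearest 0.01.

RR_MH = Σ(aᵢ·n₀ᵢ/nᵢ) / Σ(cᵢ·n₁ᵢ/nᵢ), with n₁ᵢ = aᵢ+bᵢ (exposed), n₀ᵢ = cᵢ+dᵢ (unexposed), nᵢ = n₁ᵢ+n₀ᵢ.
Stratum 1 (2010–2014): n₁ = 2626, n₀ = 309, n = 2935; a·n₀/n = 269·309/2935 = 28.3206; c·n₁/n = 44·2626/2935 = 39.3676
Stratum 2 (2015–2019): n₁ = 1222, n₀ = 2743, n = 3965; a·n₀/n = 254·2743/3965 = 175.7180; c·n₁/n = 1069·1222/3965 = 329.4623
RR_MH = (28.3206 + 175.7180) / (39.3676 + 329.4623) = 204.0386 / 368.8299 = 0.55321

0.55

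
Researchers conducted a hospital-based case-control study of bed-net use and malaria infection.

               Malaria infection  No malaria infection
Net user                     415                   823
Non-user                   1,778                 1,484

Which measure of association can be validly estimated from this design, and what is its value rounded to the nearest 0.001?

0.421

Cells: a = 415, b = 823, c = 1778, d = 1484.
This is a hospital-based case-control study: participants were sampled on outcome status, so risks in the source population cannot be estimated directly — relative risk is not valid here. The odds ratio is the appropriate measure.
OR = (a·d)/(b·c) = (415 × 1484) / (823 × 1778) = 615860 / 1463294 = 0.42087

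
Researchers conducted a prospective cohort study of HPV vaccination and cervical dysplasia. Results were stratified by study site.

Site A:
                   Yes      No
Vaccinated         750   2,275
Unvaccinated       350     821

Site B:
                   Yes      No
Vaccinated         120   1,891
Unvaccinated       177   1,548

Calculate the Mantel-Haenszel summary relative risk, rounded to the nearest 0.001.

0.762

RR_MH = Σ(aᵢ·n₀ᵢ/nᵢ) / Σ(cᵢ·n₁ᵢ/nᵢ), with n₁ᵢ = aᵢ+bᵢ (exposed), n₀ᵢ = cᵢ+dᵢ (unexposed), nᵢ = n₁ᵢ+n₀ᵢ.
Stratum 1 (Site A): n₁ = 3025, n₀ = 1171, n = 4196; a·n₀/n = 750·1171/4196 = 209.3065; c·n₁/n = 350·3025/4196 = 252.3236
Stratum 2 (Site B): n₁ = 2011, n₀ = 1725, n = 3736; a·n₀/n = 120·1725/3736 = 55.4069; c·n₁/n = 177·2011/3736 = 95.2749
RR_MH = (209.3065 + 55.4069) / (252.3236 + 95.2749) = 264.7133 / 347.5985 = 0.76155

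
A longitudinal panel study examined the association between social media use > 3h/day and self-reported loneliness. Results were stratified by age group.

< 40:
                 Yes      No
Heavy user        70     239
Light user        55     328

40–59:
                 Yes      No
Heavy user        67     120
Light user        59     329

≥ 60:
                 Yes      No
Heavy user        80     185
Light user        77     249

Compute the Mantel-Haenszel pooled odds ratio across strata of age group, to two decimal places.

OR_MH = Σ(aᵢdᵢ/nᵢ) / Σ(bᵢcᵢ/nᵢ), where nᵢ is the stratum total.
Stratum 1 (< 40): n = 692; a·d/n = 70·328/692 = 33.1792; b·c/n = 239·55/692 = 18.9957
Stratum 2 (40–59): n = 575; a·d/n = 67·329/575 = 38.3357; b·c/n = 120·59/575 = 12.3130
Stratum 3 (≥ 60): n = 591; a·d/n = 80·249/591 = 33.7056; b·c/n = 185·77/591 = 24.1032
OR_MH = (33.1792 + 38.3357 + 33.7056) / (18.9957 + 12.3130 + 24.1032) = 105.2204 / 55.4119 = 1.89888

1.90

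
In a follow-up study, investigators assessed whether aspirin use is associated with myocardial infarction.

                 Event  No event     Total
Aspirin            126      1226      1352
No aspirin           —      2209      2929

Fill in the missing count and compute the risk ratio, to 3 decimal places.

The missing cell is in the unexposed row: 2929 − 2209 = 720.
So a = 126, b = 1226, c = 720, d = 2209.
RR = [a/(a+b)] / [c/(c+d)] = (126/1352) / (720/2929) = 0.09320/0.24582 = 0.37912

0.379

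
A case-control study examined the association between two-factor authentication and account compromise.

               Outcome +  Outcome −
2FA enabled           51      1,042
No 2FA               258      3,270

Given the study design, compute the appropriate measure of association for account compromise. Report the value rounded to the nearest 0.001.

0.620

Cells: a = 51, b = 1042, c = 258, d = 3270.
This is a case-control study: participants were sampled on outcome status, so risks in the source population cannot be estimated directly — relative risk is not valid here. The odds ratio is the appropriate measure.
OR = (a·d)/(b·c) = (51 × 3270) / (1042 × 258) = 166770 / 268836 = 0.62034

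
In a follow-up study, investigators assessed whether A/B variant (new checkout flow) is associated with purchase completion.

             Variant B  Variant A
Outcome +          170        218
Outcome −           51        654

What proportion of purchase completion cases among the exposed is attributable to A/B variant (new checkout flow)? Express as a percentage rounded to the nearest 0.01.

Reading the table with exposure as columns: a = 170 (Variant B, case), b = 51 (Variant B, non-case), c = 218 (Variant A, case), d = 654.
Risk in exposed = 170/221 = 0.76923; risk in unexposed = 218/872 = 0.25000.
RR = 0.76923/0.25000 = 3.07692
AR% = (RR − 1)/RR × 100 = (3.07692 − 1)/3.07692 × 100 = 67.5000%

67.50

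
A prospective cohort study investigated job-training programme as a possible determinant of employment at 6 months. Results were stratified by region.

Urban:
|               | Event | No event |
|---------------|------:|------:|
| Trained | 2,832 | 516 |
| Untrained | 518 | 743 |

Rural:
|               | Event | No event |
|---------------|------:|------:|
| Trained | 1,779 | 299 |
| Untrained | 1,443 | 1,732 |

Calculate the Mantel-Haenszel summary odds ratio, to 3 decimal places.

OR_MH = Σ(aᵢdᵢ/nᵢ) / Σ(bᵢcᵢ/nᵢ), where nᵢ is the stratum total.
Stratum 1 (Urban): n = 4609; a·d/n = 2832·743/4609 = 456.5363; b·c/n = 516·518/4609 = 57.9926
Stratum 2 (Rural): n = 5253; a·d/n = 1779·1732/5253 = 586.5654; b·c/n = 299·1443/5253 = 82.1354
OR_MH = (456.5363 + 586.5654) / (57.9926 + 82.1354) = 1043.1017 / 140.1280 = 7.44392

7.444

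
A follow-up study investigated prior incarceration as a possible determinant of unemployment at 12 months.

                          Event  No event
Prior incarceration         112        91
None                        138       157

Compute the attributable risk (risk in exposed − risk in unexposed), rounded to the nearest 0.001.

Cells: a = 112, b = 91, c = 138, d = 157.
Risk in exposed = 112/203 = 0.551724; risk in unexposed = 138/295 = 0.467797.
Risk difference = 0.551724 − 0.467797 = 0.083928

0.084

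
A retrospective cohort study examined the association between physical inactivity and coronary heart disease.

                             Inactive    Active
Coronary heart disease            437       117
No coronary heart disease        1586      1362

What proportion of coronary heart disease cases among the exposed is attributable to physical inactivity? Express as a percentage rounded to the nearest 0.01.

Reading the table with exposure as columns: a = 437 (Inactive, case), b = 1586 (Inactive, non-case), c = 117 (Active, case), d = 1362.
Risk in exposed = 437/2023 = 0.21602; risk in unexposed = 117/1479 = 0.07911.
RR = 0.21602/0.07911 = 2.73066
AR% = (RR − 1)/RR × 100 = (2.73066 − 1)/2.73066 × 100 = 63.3788%

63.38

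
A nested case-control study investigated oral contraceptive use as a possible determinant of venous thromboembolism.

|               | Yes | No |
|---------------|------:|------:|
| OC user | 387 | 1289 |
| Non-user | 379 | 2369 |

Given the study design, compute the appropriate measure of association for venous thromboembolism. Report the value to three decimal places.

Cells: a = 387, b = 1289, c = 379, d = 2369.
This is a nested case-control study: participants were sampled on outcome status, so risks in the source population cannot be estimated directly — relative risk is not valid here. The odds ratio is the appropriate measure.
OR = (a·d)/(b·c) = (387 × 2369) / (1289 × 379) = 916803 / 488531 = 1.87665

1.877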